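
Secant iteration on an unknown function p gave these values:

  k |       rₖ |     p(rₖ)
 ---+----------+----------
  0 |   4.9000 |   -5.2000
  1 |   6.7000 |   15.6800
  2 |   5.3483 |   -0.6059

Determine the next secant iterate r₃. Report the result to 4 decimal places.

r₃ = 5.3483 − (-0.6059)·(5.3483 − 6.7000) / (-0.6059 − 15.6800)
   = 5.3483 − (0.818995)/(-16.285900) = 5.398589

5.3986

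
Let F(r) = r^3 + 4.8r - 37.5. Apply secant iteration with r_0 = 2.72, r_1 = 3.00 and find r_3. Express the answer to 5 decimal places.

2.87264

F(2.72) = -4.3203520, F(3.00) = 3.9000000
r_2 = 3.0000000 − 3.9000000·(3.0000000 − 2.7200000) / (3.9000000 − (-4.3203520)) = 3.0000000 − (1.0920000)/(8.2203520) = 2.8671590
F(2.8671590) = -0.1678682
r_3 = 2.8671590 − (-0.1678682)·(2.8671590 − 3.0000000) / (-0.1678682 − 3.9000000) = 2.8671590 − (0.0222998)/(-4.0678682) = 2.8726409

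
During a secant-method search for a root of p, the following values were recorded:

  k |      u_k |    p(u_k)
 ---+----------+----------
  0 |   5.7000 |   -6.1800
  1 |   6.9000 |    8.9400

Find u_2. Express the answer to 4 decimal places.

u_2 = 6.9000 − 8.9400·(6.9000 − 5.7000) / (8.9400 − (-6.1800))
   = 6.9000 − (10.728000)/(15.120000) = 6.190476

6.1905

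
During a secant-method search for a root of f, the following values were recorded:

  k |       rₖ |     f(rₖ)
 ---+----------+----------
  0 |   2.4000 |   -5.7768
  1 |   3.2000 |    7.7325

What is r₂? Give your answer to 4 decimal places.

2.7421

r₂ = 3.2000 − 7.7325·(3.2000 − 2.4000) / (7.7325 − (-5.7768))
   = 3.2000 − (6.186000)/(13.509300) = 2.742093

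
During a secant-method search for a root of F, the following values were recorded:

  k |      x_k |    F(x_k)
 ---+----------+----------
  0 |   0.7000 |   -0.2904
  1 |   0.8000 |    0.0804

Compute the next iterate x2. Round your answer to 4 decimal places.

0.7783

x2 = 0.8000 − 0.0804·(0.8000 − 0.7000) / (0.0804 − (-0.2904))
   = 0.8000 − (0.008040)/(0.370800) = 0.778317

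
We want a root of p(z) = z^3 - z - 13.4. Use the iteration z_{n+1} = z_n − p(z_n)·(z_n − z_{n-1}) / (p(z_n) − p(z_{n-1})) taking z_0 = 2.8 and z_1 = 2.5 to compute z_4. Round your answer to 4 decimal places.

p(2.8) = 5.752000, p(2.5) = -0.275000
z_2 = 2.500000 − (-0.275000)·(2.500000 − 2.800000) / (-0.275000 − 5.752000) = 2.500000 − (0.082500)/(-6.027000) = 2.513688
p(2.513688) = -0.030623
z_3 = 2.513688 − (-0.030623)·(2.513688 − 2.500000) / (-0.030623 − (-0.275000)) = 2.513688 − (-0.000419)/(0.244377) = 2.515404
p(2.515404) = 0.000199
z_4 = 2.515404 − 0.000199·(2.515404 − 2.513688) / (0.000199 − (-0.030623)) = 2.515404 − (0.000000)/(0.030822) = 2.515393

2.5154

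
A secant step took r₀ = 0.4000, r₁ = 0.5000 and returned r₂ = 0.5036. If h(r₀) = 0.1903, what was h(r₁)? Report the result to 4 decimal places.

The secant line through (0.4000, 0.1903) and (0.5000, h(r₁)) crosses zero at r₂ = 0.5036.
So (0.4000, 0.1903), (0.5000, h(r₁)), (0.5036, 0) are collinear:
h(r₁) = 0.1903 · (0.5000 − 0.5036) / (0.4000 − 0.5036) = 0.1903 · (-0.003600)/(-0.103600) = 0.006613

0.0066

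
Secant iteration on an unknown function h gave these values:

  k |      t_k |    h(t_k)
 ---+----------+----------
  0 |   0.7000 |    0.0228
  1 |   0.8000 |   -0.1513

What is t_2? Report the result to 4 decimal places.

t_2 = 0.8000 − (-0.1513)·(0.8000 − 0.7000) / (-0.1513 − 0.0228)
   = 0.8000 − (-0.015130)/(-0.174100) = 0.713096

0.7131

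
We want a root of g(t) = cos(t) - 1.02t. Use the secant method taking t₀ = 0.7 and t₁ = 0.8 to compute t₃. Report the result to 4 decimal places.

g(0.7) = 0.050842, g(0.8) = -0.119293
t₂ = 0.800000 − (-0.119293)·(0.800000 − 0.700000) / (-0.119293 − 0.050842) = 0.800000 − (-0.011929)/(-0.170135) = 0.729883
g(0.729883) = 0.000771
t₃ = 0.729883 − 0.000771·(0.729883 − 0.800000) / (0.000771 − (-0.119293)) = 0.729883 − (-0.000054)/(0.120064) = 0.730334

0.7303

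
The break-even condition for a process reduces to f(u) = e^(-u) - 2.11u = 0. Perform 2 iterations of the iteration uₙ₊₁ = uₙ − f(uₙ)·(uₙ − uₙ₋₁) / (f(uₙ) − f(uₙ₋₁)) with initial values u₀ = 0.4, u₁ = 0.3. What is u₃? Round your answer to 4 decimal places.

f(0.4) = -0.173680, f(0.3) = 0.107818
u₂ = 0.300000 − 0.107818·(0.300000 − 0.400000) / (0.107818 − (-0.173680)) = 0.300000 − (-0.010782)/(0.281498) = 0.338302
f(0.338302) = -0.000836
u₃ = 0.338302 − (-0.000836)·(0.338302 − 0.300000) / (-0.000836 − 0.107818) = 0.338302 − (-0.000032)/(-0.108654) = 0.338007

0.3380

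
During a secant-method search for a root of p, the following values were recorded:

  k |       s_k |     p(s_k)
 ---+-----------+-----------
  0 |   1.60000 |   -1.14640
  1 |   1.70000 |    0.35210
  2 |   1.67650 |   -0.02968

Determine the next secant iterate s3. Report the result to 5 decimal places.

s3 = 1.67650 − (-0.02968)·(1.67650 − 1.70000) / (-0.02968 − 0.35210)
   = 1.67650 − (0.0006975)/(-0.3817800) = 1.6783269

1.67833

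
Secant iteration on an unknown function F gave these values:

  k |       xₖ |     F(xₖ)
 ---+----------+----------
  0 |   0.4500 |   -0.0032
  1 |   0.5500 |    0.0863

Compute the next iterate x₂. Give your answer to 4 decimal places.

0.4536

x₂ = 0.5500 − 0.0863·(0.5500 − 0.4500) / (0.0863 − (-0.0032))
   = 0.5500 − (0.008630)/(0.089500) = 0.453575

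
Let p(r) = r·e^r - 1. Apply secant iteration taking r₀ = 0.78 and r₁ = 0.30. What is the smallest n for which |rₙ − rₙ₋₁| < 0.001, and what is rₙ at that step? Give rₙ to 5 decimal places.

p(0.78) = 0.7015484, p(0.30) = -0.5950424
r₂ = 0.3000000 − (-0.5950424)·(-0.4800000)/(-1.2965907) = 0.5202857;  |Δ| = 0.2202857
p(0.5202857) = -0.1246151
r₃ = 0.5202857 − (-0.1246151)·(0.2202857)/(0.4704272) = 0.5786388;  |Δ| = 0.0583532
p(0.5786388) = 0.0320654
r₄ = 0.5786388 − 0.0320654·(0.0583532)/(0.1566806) = 0.5666966;  |Δ| = 0.0119423
p(0.5666966) = -0.0012339
r₅ = 0.5666966 − (-0.0012339)·(-0.0119423)/(-0.0332993) = 0.5671391;  |Δ| = 0.0004425
|r₅ − r₄| = 0.0004425 < 0.001

n = 5, rₙ = 0.56714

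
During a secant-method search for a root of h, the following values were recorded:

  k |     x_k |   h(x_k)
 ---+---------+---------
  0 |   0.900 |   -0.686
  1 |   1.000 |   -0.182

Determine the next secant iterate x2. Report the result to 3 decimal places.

x2 = 1.000 − (-0.182)·(1.000 − 0.900) / (-0.182 − (-0.686))
   = 1.000 − (-0.01820)/(0.50400) = 1.03611

1.036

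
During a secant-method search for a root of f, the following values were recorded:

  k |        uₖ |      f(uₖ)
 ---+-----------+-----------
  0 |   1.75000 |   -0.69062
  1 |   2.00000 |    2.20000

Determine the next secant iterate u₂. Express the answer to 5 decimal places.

1.80973

u₂ = 2.00000 − 2.20000·(2.00000 − 1.75000) / (2.20000 − (-0.69062))
   = 2.00000 − (0.5500000)/(2.8906200) = 1.8097294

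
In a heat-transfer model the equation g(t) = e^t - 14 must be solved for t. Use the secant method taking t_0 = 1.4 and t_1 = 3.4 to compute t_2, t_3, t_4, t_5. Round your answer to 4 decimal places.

2.1677, 2.4732, 2.6826, 2.6354

g(1.4) = -9.944800, g(3.4) = 15.964100
t_2 = 3.400000 − 15.964100·(3.400000 − 1.400000) / (15.964100 − (-9.944800)) = 3.400000 − (31.928200)/(25.908900) = 2.167674
g(2.167674) = -5.262060
t_3 = 2.167674 − (-5.262060)·(2.167674 − 3.400000) / (-5.262060 − 15.964100) = 2.167674 − (6.484571)/(-21.226160) = 2.473173
g(2.473173) = -2.139975
t_4 = 2.473173 − (-2.139975)·(2.473173 − 2.167674) / (-2.139975 − (-5.262060)) = 2.473173 − (-0.653760)/(3.122085) = 2.682572
g(2.682572) = 0.622656
t_5 = 2.682572 − 0.622656·(2.682572 − 2.473173) / (0.622656 − (-2.139975)) = 2.682572 − (0.130383)/(2.762632) = 2.635377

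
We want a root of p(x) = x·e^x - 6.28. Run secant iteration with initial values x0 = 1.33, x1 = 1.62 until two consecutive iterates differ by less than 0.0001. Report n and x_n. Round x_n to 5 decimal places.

n = 5, x_n = 1.45937

p(1.33) = -1.2512123, p(1.62) = 1.9060063
x2 = 1.6200000 − 1.9060063·(0.2900000)/(3.1572186) = 1.4449276;  |Δ| = 0.1750724
p(1.4449276) = -0.1512745
x3 = 1.4449276 − (-0.1512745)·(-0.1750724)/(-2.0572808) = 1.4578009;  |Δ| = 0.0128733
p(1.4578009) = -0.0165574
x4 = 1.4578009 − (-0.0165574)·(0.0128733)/(0.1347170) = 1.4593831;  |Δ| = 0.0015822
p(1.4593831) = 0.0001691
x5 = 1.4593831 − 0.0001691·(0.0015822)/(0.0167265) = 1.4593671;  |Δ| = 0.0000160
|x5 − x4| = 0.0000160 < 0.0001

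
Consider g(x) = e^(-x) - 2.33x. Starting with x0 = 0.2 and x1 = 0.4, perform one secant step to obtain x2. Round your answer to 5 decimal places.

0.31482

g(0.2) = 0.3527308, g(0.4) = -0.2616800
x2 = 0.4000000 − (-0.2616800)·(0.4000000 − 0.2000000) / (-0.2616800 − 0.3527308) = 0.4000000 − (-0.0523360)/(-0.6144107) = 0.3148192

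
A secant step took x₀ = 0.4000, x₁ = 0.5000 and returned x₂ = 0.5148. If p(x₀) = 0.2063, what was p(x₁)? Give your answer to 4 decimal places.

0.0266

The secant line through (0.4000, 0.2063) and (0.5000, p(x₁)) crosses zero at x₂ = 0.5148.
So (0.4000, 0.2063), (0.5000, p(x₁)), (0.5148, 0) are collinear:
p(x₁) = 0.2063 · (0.5000 − 0.5148) / (0.4000 − 0.5148) = 0.2063 · (-0.014800)/(-0.114800) = 0.026596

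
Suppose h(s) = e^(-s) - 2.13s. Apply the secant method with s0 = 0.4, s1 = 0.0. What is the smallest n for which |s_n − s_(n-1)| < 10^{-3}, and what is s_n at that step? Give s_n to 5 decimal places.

n = 4, s_n = 0.33563

h(0.4) = -0.1816800, h(0.0) = 1.0000000
s2 = 0.0000000 − 1.0000000·(-0.4000000)/(1.1816800) = 0.3385011;  |Δ| = 0.3385011
h(0.3385011) = -0.0081694
s3 = 0.3385011 − (-0.0081694)·(0.3385011)/(-1.0081694) = 0.3357582;  |Δ| = 0.0027430
h(0.3357582) = -0.0003690
s4 = 0.3357582 − (-0.0003690)·(-0.0027430)/(0.0078005) = 0.3356284;  |Δ| = 0.0001297
|s4 − s3| = 0.0001297 < 10^{-3}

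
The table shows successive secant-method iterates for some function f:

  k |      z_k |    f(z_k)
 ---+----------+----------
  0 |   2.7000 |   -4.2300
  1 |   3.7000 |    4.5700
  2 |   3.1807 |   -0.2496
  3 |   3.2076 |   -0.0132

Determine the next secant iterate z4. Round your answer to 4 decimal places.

z4 = 3.2076 − (-0.0132)·(3.2076 − 3.1807) / (-0.0132 − (-0.2496))
   = 3.2076 − (-0.000355)/(0.236400) = 3.209102

3.2091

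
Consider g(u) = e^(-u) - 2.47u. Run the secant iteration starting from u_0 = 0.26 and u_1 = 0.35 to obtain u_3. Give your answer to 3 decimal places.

g(0.26) = 0.12885, g(0.35) = -0.15981
u_2 = 0.35000 − (-0.15981)·(0.35000 − 0.26000) / (-0.15981 − 0.12885) = 0.35000 − (-0.01438)/(-0.28866) = 0.30017
g(0.30017) = -0.00074
u_3 = 0.30017 − (-0.00074)·(0.30017 − 0.35000) / (-0.00074 − (-0.15981)) = 0.30017 − (0.00004)/(0.15907) = 0.29994

0.300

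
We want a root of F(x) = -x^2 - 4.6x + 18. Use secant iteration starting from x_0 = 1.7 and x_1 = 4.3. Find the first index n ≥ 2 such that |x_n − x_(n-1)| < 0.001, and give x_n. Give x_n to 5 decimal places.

n = 5, x_n = 2.52597

F(1.7) = 7.2900000, F(4.3) = -20.2700000
x_2 = 4.3000000 − (-20.2700000)·(2.6000000)/(-27.5600000) = 2.3877358;  |Δ| = 1.9122642
F(2.3877358) = 1.3151326
x_3 = 2.3877358 − 1.3151326·(-1.9122642)/(21.5851326) = 2.5042457;  |Δ| = 0.1165099
F(2.5042457) = 0.2092231
x_4 = 2.5042457 − 0.2092231·(0.1165099)/(-1.1059095) = 2.5262878;  |Δ| = 0.0220421
F(2.5262878) = -0.0030540
x_5 = 2.5262878 − (-0.0030540)·(0.0220421)/(-0.2122771) = 2.5259707;  |Δ| = 0.0003171
|x_5 − x_4| = 0.0003171 < 0.001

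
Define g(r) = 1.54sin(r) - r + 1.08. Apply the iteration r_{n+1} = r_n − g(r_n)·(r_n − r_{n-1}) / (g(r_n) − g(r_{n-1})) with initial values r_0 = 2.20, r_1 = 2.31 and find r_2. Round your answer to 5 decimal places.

2.26340

g(2.20) = 0.1250845, g(2.31) = -0.0919319
r_2 = 2.3100000 − (-0.0919319)·(2.3100000 − 2.2000000) / (-0.0919319 − 0.1250845) = 2.3100000 − (-0.0101125)/(-0.2170163) = 2.2634021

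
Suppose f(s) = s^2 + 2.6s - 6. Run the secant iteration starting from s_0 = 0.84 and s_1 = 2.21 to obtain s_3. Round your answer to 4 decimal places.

1.4633

f(0.84) = -3.110400, f(2.21) = 4.630100
s_2 = 2.210000 − 4.630100·(2.210000 − 0.840000) / (4.630100 − (-3.110400)) = 2.210000 − (6.343237)/(7.740500) = 1.390513
f(1.390513) = -0.451138
s_3 = 1.390513 − (-0.451138)·(1.390513 − 2.210000) / (-0.451138 − 4.630100) = 1.390513 − (0.369702)/(-5.081238) = 1.463271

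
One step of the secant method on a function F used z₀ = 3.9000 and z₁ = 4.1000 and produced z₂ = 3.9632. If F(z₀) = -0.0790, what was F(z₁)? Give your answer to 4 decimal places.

The secant line through (3.9000, -0.0790) and (4.1000, F(z₁)) crosses zero at z₂ = 3.9632.
So (3.9000, -0.0790), (4.1000, F(z₁)), (3.9632, 0) are collinear:
F(z₁) = -0.0790 · (4.1000 − 3.9632) / (3.9000 − 3.9632) = -0.0790 · (0.136800)/(-0.063200) = 0.171000

0.1710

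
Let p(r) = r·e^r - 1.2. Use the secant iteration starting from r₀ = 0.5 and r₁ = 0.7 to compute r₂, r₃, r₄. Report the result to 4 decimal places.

0.6284, 0.6352, 0.6356

p(0.5) = -0.375639, p(0.7) = 0.209627
r₂ = 0.700000 − 0.209627·(0.700000 − 0.500000) / (0.209627 − (-0.375639)) = 0.700000 − (0.041925)/(0.585266) = 0.628365
p(0.628365) = -0.022102
r₃ = 0.628365 − (-0.022102)·(0.628365 − 0.700000) / (-0.022102 − 0.209627) = 0.628365 − (0.001583)/(-0.231729) = 0.635198
p(0.635198) = -0.001131
r₄ = 0.635198 − (-0.001131)·(0.635198 − 0.628365) / (-0.001131 − (-0.022102)) = 0.635198 − (-0.000008)/(0.020971) = 0.635566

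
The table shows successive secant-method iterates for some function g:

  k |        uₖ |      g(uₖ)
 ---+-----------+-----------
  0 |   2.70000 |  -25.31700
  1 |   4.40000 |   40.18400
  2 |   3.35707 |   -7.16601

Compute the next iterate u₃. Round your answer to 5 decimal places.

3.51491

u₃ = 3.35707 − (-7.16601)·(3.35707 − 4.40000) / (-7.16601 − 40.18400)
   = 3.35707 − (7.4736468)/(-47.3500100) = 3.5149083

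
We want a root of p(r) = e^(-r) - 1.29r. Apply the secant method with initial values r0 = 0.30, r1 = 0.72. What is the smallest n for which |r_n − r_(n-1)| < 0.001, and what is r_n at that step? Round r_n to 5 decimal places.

p(0.30) = 0.3538182, p(0.72) = -0.4420477
r2 = 0.7200000 − (-0.4420477)·(0.4200000)/(-0.7958660) = 0.4867194;  |Δ| = 0.2332806
p(0.4867194) = -0.0132286
r3 = 0.4867194 − (-0.0132286)·(-0.2332806)/(0.4288191) = 0.4795230;  |Δ| = 0.0071965
p(0.4795230) = 0.0004940
r4 = 0.4795230 − 0.0004940·(-0.0071965)/(0.0137226) = 0.4797820;  |Δ| = 0.0002591
|r4 − r3| = 0.0002591 < 0.001

n = 4, r_n = 0.47978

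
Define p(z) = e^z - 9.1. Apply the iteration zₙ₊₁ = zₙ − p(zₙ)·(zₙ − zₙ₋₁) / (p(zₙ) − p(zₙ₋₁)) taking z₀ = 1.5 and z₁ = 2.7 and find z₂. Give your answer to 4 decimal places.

2.0330

p(1.5) = -4.618311, p(2.7) = 5.779732
z₂ = 2.700000 − 5.779732·(2.700000 − 1.500000) / (5.779732 − (-4.618311)) = 2.700000 − (6.935678)/(10.398043) = 2.032982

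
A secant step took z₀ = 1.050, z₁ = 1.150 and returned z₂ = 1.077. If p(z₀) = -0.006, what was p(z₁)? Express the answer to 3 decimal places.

0.016

The secant line through (1.050, -0.006) and (1.150, p(z₁)) crosses zero at z₂ = 1.077.
So (1.050, -0.006), (1.150, p(z₁)), (1.077, 0) are collinear:
p(z₁) = -0.006 · (1.150 − 1.077) / (1.050 − 1.077) = -0.006 · (0.07300)/(-0.02700) = 0.01622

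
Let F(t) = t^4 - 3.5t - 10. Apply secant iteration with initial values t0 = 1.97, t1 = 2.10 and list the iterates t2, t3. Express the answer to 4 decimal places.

F(1.97) = -1.833615, F(2.10) = 2.098100
t2 = 2.100000 − 2.098100·(2.100000 − 1.970000) / (2.098100 − (-1.833615)) = 2.100000 − (0.272753)/(3.931715) = 2.030627
F(2.030627) = -0.104373
t3 = 2.030627 − (-0.104373)·(2.030627 − 2.100000) / (-0.104373 − 2.098100) = 2.030627 − (0.007241)/(-2.202473) = 2.033915

2.0306, 2.0339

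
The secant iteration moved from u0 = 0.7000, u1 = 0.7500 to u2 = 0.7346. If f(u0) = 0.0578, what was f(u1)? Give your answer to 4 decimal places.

-0.0257

The secant line through (0.7000, 0.0578) and (0.7500, f(u1)) crosses zero at u2 = 0.7346.
So (0.7000, 0.0578), (0.7500, f(u1)), (0.7346, 0) are collinear:
f(u1) = 0.0578 · (0.7500 − 0.7346) / (0.7000 − 0.7346) = 0.0578 · (0.015400)/(-0.034600) = -0.025726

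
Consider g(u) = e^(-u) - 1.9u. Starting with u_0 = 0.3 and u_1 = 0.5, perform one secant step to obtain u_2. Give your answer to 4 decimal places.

0.3664

g(0.3) = 0.170818, g(0.5) = -0.343469
u_2 = 0.500000 − (-0.343469)·(0.500000 − 0.300000) / (-0.343469 − 0.170818) = 0.500000 − (-0.068694)/(-0.514288) = 0.366429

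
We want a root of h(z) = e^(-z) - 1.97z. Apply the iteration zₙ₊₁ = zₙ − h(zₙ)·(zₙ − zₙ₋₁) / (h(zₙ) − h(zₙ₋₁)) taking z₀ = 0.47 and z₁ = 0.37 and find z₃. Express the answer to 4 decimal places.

h(0.47) = -0.300898, h(0.37) = -0.038166
z₂ = 0.370000 − (-0.038166)·(0.370000 − 0.470000) / (-0.038166 − (-0.300898)) = 0.370000 − (0.003817)/(0.262732) = 0.355474
h(0.355474) = 0.000559
z₃ = 0.355474 − 0.000559·(0.355474 − 0.370000) / (0.000559 − (-0.038166)) = 0.355474 − (-0.000008)/(0.038724) = 0.355683

0.3557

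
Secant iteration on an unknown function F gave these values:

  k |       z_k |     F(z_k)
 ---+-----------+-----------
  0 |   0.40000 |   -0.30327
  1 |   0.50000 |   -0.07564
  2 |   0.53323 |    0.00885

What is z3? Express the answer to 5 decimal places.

z3 = 0.53323 − 0.00885·(0.53323 − 0.50000) / (0.00885 − (-0.07564))
   = 0.53323 − (0.0002941)/(0.0844900) = 0.5297493

0.52975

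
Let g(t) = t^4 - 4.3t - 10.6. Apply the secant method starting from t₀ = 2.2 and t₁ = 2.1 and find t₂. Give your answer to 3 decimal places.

g(2.2) = 3.36560, g(2.1) = -0.18190
t₂ = 2.10000 − (-0.18190)·(2.10000 − 2.20000) / (-0.18190 − 3.36560) = 2.10000 − (0.01819)/(-3.54750) = 2.10513

2.105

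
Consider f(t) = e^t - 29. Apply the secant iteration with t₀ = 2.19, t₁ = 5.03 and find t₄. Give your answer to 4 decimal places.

f(2.19) = -20.064787, f(5.03) = 123.933013
t₂ = 5.030000 − 123.933013·(5.030000 − 2.190000) / (123.933013 − (-20.064787)) = 5.030000 − (351.969756)/(143.997800) = 2.585728
f(2.585728) = -15.727049
t₃ = 2.585728 − (-15.727049)·(2.585728 − 5.030000) / (-15.727049 − 123.933013) = 2.585728 − (38.441181)/(-139.660061) = 2.860976
f(2.860976) = -11.521415
t₄ = 2.860976 − (-11.521415)·(2.860976 − 2.585728) / (-11.521415 − (-15.727049)) = 2.860976 − (-3.171249)/(4.205634) = 3.615024

3.6150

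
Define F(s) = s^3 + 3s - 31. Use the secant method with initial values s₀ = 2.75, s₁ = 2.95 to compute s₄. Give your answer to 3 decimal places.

F(2.75) = -1.95312, F(2.95) = 3.52238
s₂ = 2.95000 − 3.52238·(2.95000 − 2.75000) / (3.52238 − (-1.95312)) = 2.95000 − (0.70448)/(5.47550) = 2.82134
F(2.82134) = -0.07821
s₃ = 2.82134 − (-0.07821)·(2.82134 − 2.95000) / (-0.07821 − 3.52238) = 2.82134 − (0.01006)/(-3.60059) = 2.82414
F(2.82414) = -0.00302
s₄ = 2.82414 − (-0.00302)·(2.82414 − 2.82134) / (-0.00302 − (-0.07821)) = 2.82414 − (-0.00001)/(0.07519) = 2.82425

2.824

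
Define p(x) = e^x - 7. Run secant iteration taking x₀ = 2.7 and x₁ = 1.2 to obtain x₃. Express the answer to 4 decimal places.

p(2.7) = 7.879732, p(1.2) = -3.679883
x₂ = 1.200000 − (-3.679883)·(1.200000 − 2.700000) / (-3.679883 − 7.879732) = 1.200000 − (5.519825)/(-11.559615) = 1.677509
p(1.677509) = -1.647791
x₃ = 1.677509 − (-1.647791)·(1.677509 − 1.200000) / (-1.647791 − (-3.679883)) = 1.677509 − (-0.786836)/(2.032092) = 2.064714

2.0647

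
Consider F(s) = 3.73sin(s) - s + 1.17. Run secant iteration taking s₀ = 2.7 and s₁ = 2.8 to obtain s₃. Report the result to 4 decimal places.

2.7146

F(2.7) = 0.064127, F(2.8) = -0.380494
s₂ = 2.800000 − (-0.380494)·(2.800000 − 2.700000) / (-0.380494 − 0.064127) = 2.800000 − (-0.038049)/(-0.444621) = 2.714423
F(2.714423) = 0.000903
s₃ = 2.714423 − 0.000903·(2.714423 − 2.800000) / (0.000903 − (-0.380494)) = 2.714423 − (-0.000077)/(0.381398) = 2.714626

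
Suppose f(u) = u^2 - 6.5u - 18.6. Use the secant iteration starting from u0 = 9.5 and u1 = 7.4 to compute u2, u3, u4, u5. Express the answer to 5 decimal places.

f(9.5) = 9.9000000, f(7.4) = -11.9400000
u2 = 7.4000000 − (-11.9400000)·(7.4000000 − 9.5000000) / (-11.9400000 − 9.9000000) = 7.4000000 − (25.0740000)/(-21.8400000) = 8.5480769
f(8.5480769) = -1.0928809
u3 = 8.5480769 − (-1.0928809)·(8.5480769 − 7.4000000) / (-1.0928809 − (-11.9400000)) = 8.5480769 − (-1.2547114)/(10.8471191) = 8.6637492
f(8.6637492) = 0.1461808
u4 = 8.6637492 − 0.1461808·(8.6637492 − 8.5480769) / (0.1461808 − (-1.0928809)) = 8.6637492 − (0.0169091)/(1.2390617) = 8.6501026
f(8.6501026) = -0.0013923
u5 = 8.6501026 − (-0.0013923)·(8.6501026 − 8.6637492) / (-0.0013923 − 0.1461808) = 8.6501026 − (0.0000190)/(-0.1475731) = 8.6502313

8.54808, 8.66375, 8.65010, 8.65023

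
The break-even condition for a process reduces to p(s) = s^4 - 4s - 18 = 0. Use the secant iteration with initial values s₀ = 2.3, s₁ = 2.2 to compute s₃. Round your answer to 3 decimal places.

2.282

p(2.3) = 0.78410, p(2.2) = -3.37440
s₂ = 2.20000 − (-3.37440)·(2.20000 − 2.30000) / (-3.37440 − 0.78410) = 2.20000 − (0.33744)/(-4.15850) = 2.28114
p(2.28114) = -0.04691
s₃ = 2.28114 − (-0.04691)·(2.28114 − 2.20000) / (-0.04691 − (-3.37440)) = 2.28114 − (-0.00381)/(3.32749) = 2.28229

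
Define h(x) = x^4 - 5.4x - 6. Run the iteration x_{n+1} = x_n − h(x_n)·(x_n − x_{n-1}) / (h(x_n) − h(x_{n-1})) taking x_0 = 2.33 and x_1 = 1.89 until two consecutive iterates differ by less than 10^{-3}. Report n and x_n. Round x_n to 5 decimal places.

h(2.33) = 10.8909552, h(1.89) = -3.4461016
x_2 = 1.8900000 − (-3.4461016)·(-0.4400000)/(-14.3370568) = 1.9957598;  |Δ| = 0.1057598
h(1.9957598) = -0.9123576
x_3 = 1.9957598 − (-0.9123576)·(0.1057598)/(2.5337440) = 2.0338421;  |Δ| = 0.0380823
h(2.0338421) = 0.1279989
x_4 = 2.0338421 − 0.1279989·(0.0380823)/(1.0403565) = 2.0291567;  |Δ| = 0.0046854
h(2.0291567) = -0.0038295
x_5 = 2.0291567 − (-0.0038295)·(-0.0046854)/(-0.1318283) = 2.0292928;  |Δ| = 0.0001361
|x_5 − x_4| = 0.0001361 < 10^{-3}

n = 5, x_n = 2.02929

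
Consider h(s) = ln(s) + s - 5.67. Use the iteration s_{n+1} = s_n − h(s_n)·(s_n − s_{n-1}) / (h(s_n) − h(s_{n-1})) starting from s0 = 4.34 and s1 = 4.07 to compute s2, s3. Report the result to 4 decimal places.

4.2286, 4.2282

h(4.34) = 0.137874, h(4.07) = -0.196357
s2 = 4.070000 − (-0.196357)·(4.070000 − 4.340000) / (-0.196357 − 0.137874) = 4.070000 − (0.053016)/(-0.334231) = 4.228622
h(4.228622) = 0.000498
s3 = 4.228622 − 0.000498·(4.228622 − 4.070000) / (0.000498 − (-0.196357)) = 4.228622 − (0.000079)/(0.196855) = 4.228221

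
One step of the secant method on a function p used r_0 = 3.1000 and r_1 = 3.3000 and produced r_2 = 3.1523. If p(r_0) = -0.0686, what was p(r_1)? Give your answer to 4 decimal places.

The secant line through (3.1000, -0.0686) and (3.3000, p(r_1)) crosses zero at r_2 = 3.1523.
So (3.1000, -0.0686), (3.3000, p(r_1)), (3.1523, 0) are collinear:
p(r_1) = -0.0686 · (3.3000 − 3.1523) / (3.1000 − 3.1523) = -0.0686 · (0.147700)/(-0.052300) = 0.193733

0.1937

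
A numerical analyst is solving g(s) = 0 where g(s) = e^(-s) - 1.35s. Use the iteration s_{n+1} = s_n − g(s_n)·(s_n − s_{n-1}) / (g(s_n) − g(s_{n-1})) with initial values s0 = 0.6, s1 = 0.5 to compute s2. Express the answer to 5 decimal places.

0.46447

g(0.6) = -0.2611884, g(0.5) = -0.0684693
s2 = 0.5000000 − (-0.0684693)·(0.5000000 − 0.6000000) / (-0.0684693 − (-0.2611884)) = 0.5000000 − (0.0068469)/(0.1927190) = 0.4644719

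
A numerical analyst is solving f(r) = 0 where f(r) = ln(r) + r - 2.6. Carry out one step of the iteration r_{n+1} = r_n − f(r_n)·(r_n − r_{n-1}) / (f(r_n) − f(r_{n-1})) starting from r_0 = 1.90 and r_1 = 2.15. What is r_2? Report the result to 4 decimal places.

1.9389

f(1.90) = -0.058146, f(2.15) = 0.315468
r_2 = 2.150000 − 0.315468·(2.150000 − 1.900000) / (0.315468 − (-0.058146)) = 2.150000 − (0.078867)/(0.373614) = 1.938908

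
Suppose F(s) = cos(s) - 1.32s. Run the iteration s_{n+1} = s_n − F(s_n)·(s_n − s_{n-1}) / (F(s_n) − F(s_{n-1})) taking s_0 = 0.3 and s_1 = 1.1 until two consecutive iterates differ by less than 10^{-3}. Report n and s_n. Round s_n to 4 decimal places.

n = 5, s_n = 0.6176

F(0.3) = 0.559336, F(1.1) = -0.998404
s_2 = 1.100000 − (-0.998404)·(0.800000)/(-1.557740) = 0.587255;  |Δ| = 0.512745
F(0.587255) = 0.057288
s_3 = 0.587255 − 0.057288·(-0.512745)/(1.055691) = 0.615080;  |Δ| = 0.027824
F(0.615080) = 0.004822
s_4 = 0.615080 − 0.004822·(0.027824)/(-0.052465) = 0.617637;  |Δ| = 0.002557
F(0.617637) = -0.000032
s_5 = 0.617637 − (-0.000032)·(0.002557)/(-0.004854) = 0.617620;  |Δ| = 0.000017
|s_5 − s_4| = 0.000017 < 10^{-3}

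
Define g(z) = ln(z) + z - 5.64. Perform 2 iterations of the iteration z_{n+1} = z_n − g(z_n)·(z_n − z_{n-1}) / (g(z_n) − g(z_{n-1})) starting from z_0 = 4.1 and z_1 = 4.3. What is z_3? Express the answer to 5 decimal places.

g(4.1) = -0.1290130, g(4.3) = 0.1186150
z_2 = 4.3000000 − 0.1186150·(4.3000000 − 4.1000000) / (0.1186150 − (-0.1290130)) = 4.3000000 − (0.0237230)/(0.2476280) = 4.2041990
g(4.2041990) = 0.0002828
z_3 = 4.2041990 − 0.0002828·(4.2041990 − 4.3000000) / (0.0002828 − 0.1186150) = 4.2041990 − (-0.0000271)/(-0.1183322) = 4.2039701

4.20397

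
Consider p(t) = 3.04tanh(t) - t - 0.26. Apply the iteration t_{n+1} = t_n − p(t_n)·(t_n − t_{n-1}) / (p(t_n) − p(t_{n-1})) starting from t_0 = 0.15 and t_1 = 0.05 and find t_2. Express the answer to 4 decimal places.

0.1288

p(0.15) = 0.042611, p(0.05) = -0.158127
t_2 = 0.050000 − (-0.158127)·(0.050000 − 0.150000) / (-0.158127 − 0.042611) = 0.050000 − (0.015813)/(-0.200737) = 0.128773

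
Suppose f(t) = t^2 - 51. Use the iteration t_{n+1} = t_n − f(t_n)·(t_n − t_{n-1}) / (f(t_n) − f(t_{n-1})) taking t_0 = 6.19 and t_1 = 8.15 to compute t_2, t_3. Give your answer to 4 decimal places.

7.0745, 7.1370

f(6.19) = -12.683900, f(8.15) = 15.422500
t_2 = 8.150000 − 15.422500·(8.150000 − 6.190000) / (15.422500 − (-12.683900)) = 8.150000 − (30.228100)/(28.106400) = 7.074512
f(7.074512) = -0.951282
t_3 = 7.074512 − (-0.951282)·(7.074512 − 8.150000) / (-0.951282 − 15.422500) = 7.074512 − (1.023093)/(-16.373782) = 7.136995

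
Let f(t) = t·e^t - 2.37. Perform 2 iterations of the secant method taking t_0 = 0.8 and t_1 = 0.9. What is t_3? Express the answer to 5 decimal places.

0.93255

f(0.8) = -0.5895673, f(0.9) = -0.1563572
t_2 = 0.9000000 − (-0.1563572)·(0.9000000 − 0.8000000) / (-0.1563572 − (-0.5895673)) = 0.9000000 − (-0.0156357)/(0.4332101) = 0.9360927
f(0.9360927) = 0.0170348
t_3 = 0.9360927 − 0.0170348·(0.9360927 − 0.9000000) / (0.0170348 − (-0.1563572)) = 0.9360927 − (0.0006148)/(0.1733920) = 0.9325468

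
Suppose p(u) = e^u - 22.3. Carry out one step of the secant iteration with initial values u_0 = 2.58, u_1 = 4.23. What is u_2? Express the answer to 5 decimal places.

p(2.58) = -9.1028618, p(4.23) = 46.4172322
u_2 = 4.2300000 − 46.4172322·(4.2300000 − 2.5800000) / (46.4172322 − (-9.1028618)) = 4.2300000 − (76.5884331)/(55.5200940) = 2.8505277

2.85053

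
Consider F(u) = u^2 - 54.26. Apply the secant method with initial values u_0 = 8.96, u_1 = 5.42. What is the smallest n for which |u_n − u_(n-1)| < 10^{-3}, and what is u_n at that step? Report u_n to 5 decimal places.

F(8.96) = 26.0216000, F(5.42) = -24.8836000
u_2 = 5.4200000 − (-24.8836000)·(-3.5400000)/(-50.9052000) = 7.1504312;  |Δ| = 1.7304312
F(7.1504312) = -3.1313343
u_3 = 7.1504312 − (-3.1313343)·(1.7304312)/(21.7522657) = 7.3995343;  |Δ| = 0.2491032
F(7.3995343) = 0.4931083
u_4 = 7.3995343 − 0.4931083·(0.2491032)/(3.6244426) = 7.3656436;  |Δ| = 0.0338907
F(7.3656436) = -0.0072937
u_5 = 7.3656436 − (-0.0072937)·(-0.0338907)/(-0.5004020) = 7.3661376;  |Δ| = 0.0004940
|u_5 − u_4| = 0.0004940 < 10^{-3}

n = 5, u_n = 7.36614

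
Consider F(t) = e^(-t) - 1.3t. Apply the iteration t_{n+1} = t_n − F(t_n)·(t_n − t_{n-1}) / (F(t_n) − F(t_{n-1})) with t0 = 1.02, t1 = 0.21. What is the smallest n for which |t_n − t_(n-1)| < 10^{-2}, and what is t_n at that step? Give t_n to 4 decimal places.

F(1.02) = -0.965405, F(0.21) = 0.537584
t2 = 0.210000 − 0.537584·(-0.810000)/(1.502989) = 0.499718;  |Δ| = 0.289718
F(0.499718) = -0.042932
t3 = 0.499718 − (-0.042932)·(0.289718)/(-0.580516) = 0.478292;  |Δ| = 0.021426
F(0.478292) = -0.001939
t4 = 0.478292 − (-0.001939)·(-0.021426)/(0.040993) = 0.477279;  |Δ| = 0.001013
|t4 − t3| = 0.001013 < 10^{-2}

n = 4, t_n = 0.4773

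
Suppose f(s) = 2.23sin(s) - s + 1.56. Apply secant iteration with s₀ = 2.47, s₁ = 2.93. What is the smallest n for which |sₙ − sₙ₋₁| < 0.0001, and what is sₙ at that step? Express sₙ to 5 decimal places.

n = 5, sₙ = 2.63737

f(2.47) = 0.4775808, f(2.93) = -0.9016614
s₂ = 2.9300000 − (-0.9016614)·(0.4600000)/(-1.3792423) = 2.6292811;  |Δ| = 0.3007189
f(2.6292811) = 0.0238501
s₃ = 2.6292811 − 0.0238501·(-0.3007189)/(0.9255116) = 2.6370305;  |Δ| = 0.0077494
f(2.6370305) = 0.0010055
s₄ = 2.6370305 − 0.0010055·(0.0077494)/(-0.0228447) = 2.6373716;  |Δ| = 0.0003411
f(2.6373716) = -0.0000015
s₅ = 2.6373716 − (-0.0000015)·(0.0003411)/(-0.0010070) = 2.6373711;  |Δ| = 0.0000005
|s₅ − s₄| = 0.0000005 < 0.0001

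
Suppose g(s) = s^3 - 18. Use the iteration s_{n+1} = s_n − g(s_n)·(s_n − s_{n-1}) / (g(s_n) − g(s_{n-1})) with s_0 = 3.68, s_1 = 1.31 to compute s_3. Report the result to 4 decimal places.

g(3.68) = 31.836032, g(1.31) = -15.751909
s_2 = 1.310000 − (-15.751909)·(1.310000 − 3.680000) / (-15.751909 − 31.836032) = 1.310000 − (37.332024)/(-47.587941) = 2.094485
g(2.094485) = -8.811772
s_3 = 2.094485 − (-8.811772)·(2.094485 − 1.310000) / (-8.811772 − (-15.751909)) = 2.094485 − (-6.912703)/(6.940137) = 3.090532

3.0905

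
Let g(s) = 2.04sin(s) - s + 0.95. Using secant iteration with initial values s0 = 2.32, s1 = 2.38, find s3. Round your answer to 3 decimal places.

2.371

g(2.32) = 0.12375, g(2.38) = -0.02225
s2 = 2.38000 − (-0.02225)·(2.38000 − 2.32000) / (-0.02225 − 0.12375) = 2.38000 − (-0.00133)/(-0.14600) = 2.37086
g(2.37086) = 0.00034
s3 = 2.37086 − 0.00034·(2.37086 − 2.38000) / (0.00034 − (-0.02225)) = 2.37086 − (0.00000)/(0.02258) = 2.37099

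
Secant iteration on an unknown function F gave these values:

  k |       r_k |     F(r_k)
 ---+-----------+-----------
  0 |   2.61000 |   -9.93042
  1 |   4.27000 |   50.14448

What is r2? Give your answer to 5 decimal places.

r2 = 4.27000 − 50.14448·(4.27000 − 2.61000) / (50.14448 − (-9.93042))
   = 4.27000 − (83.2398368)/(60.0749000) = 2.8843991

2.88440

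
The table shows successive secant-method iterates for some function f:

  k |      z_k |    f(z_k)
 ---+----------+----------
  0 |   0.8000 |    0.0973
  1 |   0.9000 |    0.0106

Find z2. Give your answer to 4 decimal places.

z2 = 0.9000 − 0.0106·(0.9000 − 0.8000) / (0.0106 − 0.0973)
   = 0.9000 − (0.001060)/(-0.086700) = 0.912226

0.9122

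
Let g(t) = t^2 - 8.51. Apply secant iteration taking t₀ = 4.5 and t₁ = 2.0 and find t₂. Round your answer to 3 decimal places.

g(4.5) = 11.74000, g(2.0) = -4.51000
t₂ = 2.00000 − (-4.51000)·(2.00000 − 4.50000) / (-4.51000 − 11.74000) = 2.00000 − (11.27500)/(-16.25000) = 2.69385

2.694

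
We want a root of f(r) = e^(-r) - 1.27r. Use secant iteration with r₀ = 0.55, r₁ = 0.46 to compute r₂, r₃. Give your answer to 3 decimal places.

f(0.55) = -0.12155, f(0.46) = 0.04708
r₂ = 0.46000 − 0.04708·(0.46000 − 0.55000) / (0.04708 − (-0.12155)) = 0.46000 − (-0.00424)/(0.16863) = 0.48513
f(0.48513) = -0.00050
r₃ = 0.48513 − (-0.00050)·(0.48513 − 0.46000) / (-0.00050 − 0.04708) = 0.48513 − (-0.00001)/(-0.04758) = 0.48487

0.485, 0.485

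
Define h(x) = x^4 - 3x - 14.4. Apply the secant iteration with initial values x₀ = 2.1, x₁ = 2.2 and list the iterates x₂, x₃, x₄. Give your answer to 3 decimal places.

2.134, 2.136, 2.136

h(2.1) = -1.25190, h(2.2) = 2.42560
x₂ = 2.20000 − 2.42560·(2.20000 − 2.10000) / (2.42560 − (-1.25190)) = 2.20000 − (0.24256)/(3.67750) = 2.13404
h(2.13404) = -0.06197
x₃ = 2.13404 − (-0.06197)·(2.13404 − 2.20000) / (-0.06197 − 2.42560) = 2.13404 − (0.00409)/(-2.48757) = 2.13569
h(2.13569) = -0.00295
x₄ = 2.13569 − (-0.00295)·(2.13569 − 2.13404) / (-0.00295 − (-0.06197)) = 2.13569 − (0.00000)/(0.05902) = 2.13577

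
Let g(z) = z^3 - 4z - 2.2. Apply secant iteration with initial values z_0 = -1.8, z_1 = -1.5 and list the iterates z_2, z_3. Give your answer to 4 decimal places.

g(-1.8) = -0.832000, g(-1.5) = 0.425000
z_2 = -1.500000 − 0.425000·(-1.500000 − (-1.800000)) / (0.425000 − (-0.832000)) = -1.500000 − (0.127500)/(1.257000) = -1.601432
g(-1.601432) = 0.098720
z_3 = -1.601432 − 0.098720·(-1.601432 − (-1.500000)) / (0.098720 − 0.425000) = -1.601432 − (-0.010013)/(-0.326280) = -1.632122

-1.6014, -1.6321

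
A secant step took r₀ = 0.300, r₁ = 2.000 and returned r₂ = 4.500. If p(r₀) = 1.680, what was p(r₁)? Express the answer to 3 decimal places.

The secant line through (0.300, 1.680) and (2.000, p(r₁)) crosses zero at r₂ = 4.500.
So (0.300, 1.680), (2.000, p(r₁)), (4.500, 0) are collinear:
p(r₁) = 1.680 · (2.000 − 4.500) / (0.300 − 4.500) = 1.680 · (-2.50000)/(-4.20000) = 1.00000

1.000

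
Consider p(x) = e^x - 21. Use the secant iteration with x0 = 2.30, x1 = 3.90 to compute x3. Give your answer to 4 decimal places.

2.9315

p(2.30) = -11.025818, p(3.90) = 28.402449
x2 = 3.900000 − 28.402449·(3.900000 − 2.300000) / (28.402449 − (-11.025818)) = 3.900000 − (45.443919)/(39.428267) = 2.747428
p(2.747428) = -5.397550
x3 = 2.747428 − (-5.397550)·(2.747428 − 3.900000) / (-5.397550 − 28.402449) = 2.747428 − (6.221066)/(-33.799999) = 2.931483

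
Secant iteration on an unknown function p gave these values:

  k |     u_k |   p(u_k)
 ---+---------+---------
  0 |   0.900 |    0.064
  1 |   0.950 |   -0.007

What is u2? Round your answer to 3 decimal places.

u2 = 0.950 − (-0.007)·(0.950 − 0.900) / (-0.007 − 0.064)
   = 0.950 − (-0.00035)/(-0.07100) = 0.94507

0.945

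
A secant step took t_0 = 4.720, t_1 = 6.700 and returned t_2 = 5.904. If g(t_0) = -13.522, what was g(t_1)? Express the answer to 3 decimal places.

The secant line through (4.720, -13.522) and (6.700, g(t_1)) crosses zero at t_2 = 5.904.
So (4.720, -13.522), (6.700, g(t_1)), (5.904, 0) are collinear:
g(t_1) = -13.522 · (6.700 − 5.904) / (4.720 − 5.904) = -13.522 · (0.79600)/(-1.18400) = 9.09080

9.091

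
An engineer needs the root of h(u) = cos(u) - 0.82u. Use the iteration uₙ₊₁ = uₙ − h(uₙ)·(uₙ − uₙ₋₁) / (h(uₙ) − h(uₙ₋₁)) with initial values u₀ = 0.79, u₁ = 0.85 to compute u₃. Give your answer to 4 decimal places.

h(0.79) = 0.056045, h(0.85) = -0.037017
u₂ = 0.850000 − (-0.037017)·(0.850000 − 0.790000) / (-0.037017 − 0.056045) = 0.850000 − (-0.002221)/(-0.093062) = 0.826134
h(0.826134) = 0.000293
u₃ = 0.826134 − 0.000293·(0.826134 − 0.850000) / (0.000293 − (-0.037017)) = 0.826134 − (-0.000007)/(0.037310) = 0.826322

0.8263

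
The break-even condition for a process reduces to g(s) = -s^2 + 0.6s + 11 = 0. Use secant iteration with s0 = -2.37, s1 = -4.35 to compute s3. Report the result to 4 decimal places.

-3.0102

g(-2.37) = 3.961100, g(-4.35) = -10.532500
s2 = -4.350000 − (-10.532500)·(-4.350000 − (-2.370000)) / (-10.532500 − 3.961100) = -4.350000 − (20.854350)/(-14.493600) = -2.911134
g(-2.911134) = 0.778619
s3 = -2.911134 − 0.778619·(-2.911134 − (-4.350000)) / (0.778619 − (-10.532500)) = -2.911134 − (1.120329)/(11.311119) = -3.010181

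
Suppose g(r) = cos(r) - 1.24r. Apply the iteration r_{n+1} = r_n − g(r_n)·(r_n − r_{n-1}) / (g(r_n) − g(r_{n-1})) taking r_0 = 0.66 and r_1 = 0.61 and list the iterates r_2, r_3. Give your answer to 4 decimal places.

0.6445, 0.6446

g(0.66) = -0.028408, g(0.61) = 0.063248
r_2 = 0.610000 − 0.063248·(0.610000 − 0.660000) / (0.063248 − (-0.028408)) = 0.610000 − (-0.003162)/(0.091656) = 0.644503
g(0.644503) = 0.000215
r_3 = 0.644503 − 0.000215·(0.644503 − 0.610000) / (0.000215 − 0.063248) = 0.644503 − (0.000007)/(-0.063033) = 0.644621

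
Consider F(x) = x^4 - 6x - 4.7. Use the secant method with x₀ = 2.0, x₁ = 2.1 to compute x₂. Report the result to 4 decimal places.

2.0246

F(2.0) = -0.700000, F(2.1) = 2.148100
x₂ = 2.100000 − 2.148100·(2.100000 − 2.000000) / (2.148100 − (-0.700000)) = 2.100000 − (0.214810)/(2.848100) = 2.024578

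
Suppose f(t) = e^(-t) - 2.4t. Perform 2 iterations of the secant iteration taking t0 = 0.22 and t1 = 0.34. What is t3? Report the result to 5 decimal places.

0.30663

f(0.22) = 0.2745188, f(0.34) = -0.1042297
t2 = 0.3400000 − (-0.1042297)·(0.3400000 − 0.2200000) / (-0.1042297 − 0.2745188) = 0.3400000 − (-0.0125076)/(-0.3787485) = 0.3069766
f(0.3069766) = -0.0010760
t3 = 0.3069766 − (-0.0010760)·(0.3069766 − 0.3400000) / (-0.0010760 − (-0.1042297)) = 0.3069766 − (0.0000355)/(0.1031536) = 0.3066321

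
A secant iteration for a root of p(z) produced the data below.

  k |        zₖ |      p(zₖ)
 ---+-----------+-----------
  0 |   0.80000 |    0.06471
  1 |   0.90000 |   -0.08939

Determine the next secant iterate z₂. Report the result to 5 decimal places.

z₂ = 0.90000 − (-0.08939)·(0.90000 − 0.80000) / (-0.08939 − 0.06471)
   = 0.90000 − (-0.0089390)/(-0.1541000) = 0.8419922

0.84199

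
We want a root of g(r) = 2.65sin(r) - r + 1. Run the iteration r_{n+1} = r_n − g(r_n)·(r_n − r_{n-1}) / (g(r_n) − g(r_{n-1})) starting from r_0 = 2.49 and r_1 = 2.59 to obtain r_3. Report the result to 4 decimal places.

g(2.49) = 0.117102, g(2.59) = -0.201282
r_2 = 2.590000 − (-0.201282)·(2.590000 − 2.490000) / (-0.201282 − 0.117102) = 2.590000 − (-0.020128)/(-0.318384) = 2.526780
g(2.526780) = 0.001754
r_3 = 2.526780 − 0.001754·(2.526780 − 2.590000) / (0.001754 − (-0.201282)) = 2.526780 − (-0.000111)/(0.203037) = 2.527326

2.5273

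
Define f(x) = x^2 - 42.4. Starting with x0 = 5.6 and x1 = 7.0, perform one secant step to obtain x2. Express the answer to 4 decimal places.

f(5.6) = -11.040000, f(7.0) = 6.600000
x2 = 7.000000 − 6.600000·(7.000000 − 5.600000) / (6.600000 − (-11.040000)) = 7.000000 − (9.240000)/(17.640000) = 6.476190

6.4762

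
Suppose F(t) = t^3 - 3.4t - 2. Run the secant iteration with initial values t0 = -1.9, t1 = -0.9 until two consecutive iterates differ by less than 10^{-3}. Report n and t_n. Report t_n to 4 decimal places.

F(-1.9) = -2.399000, F(-0.9) = 0.331000
t2 = -0.900000 − 0.331000·(1.000000)/(2.730000) = -1.021245;  |Δ| = 0.121245
F(-1.021245) = 0.407134
t3 = -1.021245 − 0.407134·(-0.121245)/(0.076134) = -0.372877;  |Δ| = 0.648368
F(-0.372877) = -0.784062
t4 = -0.372877 − (-0.784062)·(0.648368)/(-1.191197) = -0.799642;  |Δ| = 0.426765
F(-0.799642) = 0.207470
t5 = -0.799642 − 0.207470·(-0.426765)/(0.991532) = -0.710345;  |Δ| = 0.089297
F(-0.710345) = 0.056740
t6 = -0.710345 − 0.056740·(0.089297)/(-0.150730) = -0.676730;  |Δ| = 0.033614
F(-0.676730) = -0.009035
t7 = -0.676730 − (-0.009035)·(0.033614)/(-0.065775) = -0.681348;  |Δ| = 0.004617
F(-0.681348) = 0.000277
t8 = -0.681348 − 0.000277·(-0.004617)/(0.009312) = -0.681210;  |Δ| = 0.000137
|t8 − t7| = 0.000137 < 10^{-3}

n = 8, t_n = -0.6812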